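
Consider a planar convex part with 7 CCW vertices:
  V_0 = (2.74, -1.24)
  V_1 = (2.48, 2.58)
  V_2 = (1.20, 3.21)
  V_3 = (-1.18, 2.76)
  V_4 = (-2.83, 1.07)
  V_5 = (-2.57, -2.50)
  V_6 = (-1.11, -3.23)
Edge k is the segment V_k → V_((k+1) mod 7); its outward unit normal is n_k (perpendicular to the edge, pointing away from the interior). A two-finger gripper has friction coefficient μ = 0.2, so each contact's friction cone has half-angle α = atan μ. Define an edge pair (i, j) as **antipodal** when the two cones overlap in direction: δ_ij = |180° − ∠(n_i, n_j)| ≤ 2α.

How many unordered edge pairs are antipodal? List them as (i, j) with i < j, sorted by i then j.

count = 4; pairs: (0,4), (1,5), (2,6), (3,6)

α = atan 0.2 = 11.31°;  2α = 22.62°
n_0 = (+0.9977, +0.0679)
n_1 = (+0.4416, +0.8972)
n_2 = (-0.1858, +0.9826)
n_3 = (-0.7155, +0.6986)
n_4 = (-0.9974, -0.0726)
n_5 = (-0.4472, -0.8944)
n_6 = (+0.4592, -0.8883)
  (0,1): δ = 120.10°  ·
  (0,2): δ = 83.19°  ·
  (0,3): δ = 48.21°  ·
  (0,4): δ = 0.27°  ✓
  (0,5): δ = 59.54°  ·
  (0,6): δ = 113.44°  ·
  (1,2): δ = 143.09°  ·
  (1,3): δ = 108.11°  ·
  (1,4): δ = 59.63°  ·
  (1,5): δ = 0.36°  ✓
  (1,6): δ = 53.54°  ·
  (2,3): δ = 145.02°  ·
  (2,4): δ = 96.54°  ·
  (2,5): δ = 37.27°  ·
  (2,6): δ = 16.63°  ✓
  (3,4): δ = 131.52°  ·
  (3,5): δ = 72.25°  ·
  (3,6): δ = 18.35°  ✓
  (4,5): δ = 120.73°  ·
  (4,6): δ = 66.83°  ·
  (5,6): δ = 126.10°  ·
antipodal pairs: 4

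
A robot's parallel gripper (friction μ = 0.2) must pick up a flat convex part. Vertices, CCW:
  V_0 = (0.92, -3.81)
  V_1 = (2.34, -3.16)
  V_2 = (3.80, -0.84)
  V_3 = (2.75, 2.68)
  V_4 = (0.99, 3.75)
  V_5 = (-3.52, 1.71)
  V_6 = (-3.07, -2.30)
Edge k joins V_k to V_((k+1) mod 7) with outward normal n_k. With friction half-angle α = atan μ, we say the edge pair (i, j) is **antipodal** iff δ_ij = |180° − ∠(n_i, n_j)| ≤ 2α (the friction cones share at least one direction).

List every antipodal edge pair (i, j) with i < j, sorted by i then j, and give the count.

α = atan 0.2 = 11.31°;  2α = 22.62°
n_0 = (+0.4162, -0.9093)
n_1 = (+0.8464, -0.5326)
n_2 = (+0.9583, +0.2858)
n_3 = (+0.5195, +0.8545)
n_4 = (-0.4121, +0.9111)
n_5 = (-0.9938, -0.1115)
n_6 = (-0.3539, -0.9353)
  (0,1): δ = 146.78°  ·
  (0,2): δ = 97.99°  ·
  (0,3): δ = 55.89°  ·
  (0,4): δ = 0.26°  ✓
  (0,5): δ = 71.81°  ·
  (0,6): δ = 134.68°  ·
  (1,2): δ = 131.21°  ·
  (1,3): δ = 89.12°  ·
  (1,4): δ = 33.48°  ·
  (1,5): δ = 38.59°  ·
  (1,6): δ = 101.45°  ·
  (2,3): δ = 137.91°  ·
  (2,4): δ = 82.27°  ·
  (2,5): δ = 10.21°  ✓
  (2,6): δ = 52.66°  ·
  (3,4): δ = 124.36°  ·
  (3,5): δ = 52.30°  ·
  (3,6): δ = 10.57°  ✓
  (4,5): δ = 107.94°  ·
  (4,6): δ = 45.07°  ·
  (5,6): δ = 117.13°  ·
antipodal pairs: 3

count = 3; pairs: (0,4), (2,5), (3,6)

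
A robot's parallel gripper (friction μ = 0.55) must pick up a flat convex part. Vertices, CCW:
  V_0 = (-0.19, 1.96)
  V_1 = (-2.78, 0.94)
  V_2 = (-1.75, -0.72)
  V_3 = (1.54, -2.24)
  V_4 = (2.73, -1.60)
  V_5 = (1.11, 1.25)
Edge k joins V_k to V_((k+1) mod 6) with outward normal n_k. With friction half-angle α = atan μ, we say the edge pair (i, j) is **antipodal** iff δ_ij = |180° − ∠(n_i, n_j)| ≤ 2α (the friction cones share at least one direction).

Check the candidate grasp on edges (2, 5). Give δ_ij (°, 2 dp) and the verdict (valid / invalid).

δ = 3.84°, valid

α = atan 0.55 = 28.81°;  2α = 57.62°
edge 2: e_2 = (+3.29, -1.52);  n_2 = (-0.4194, -0.9078)
edge 5: e_5 = (-1.30, +0.71);  n_5 = (+0.4793, +0.8776)
∠(n_2, n_5) = 176.16°
δ = |180° − 176.16°| = 3.84°
3.84° ≤ 2α = 57.62°  →  valid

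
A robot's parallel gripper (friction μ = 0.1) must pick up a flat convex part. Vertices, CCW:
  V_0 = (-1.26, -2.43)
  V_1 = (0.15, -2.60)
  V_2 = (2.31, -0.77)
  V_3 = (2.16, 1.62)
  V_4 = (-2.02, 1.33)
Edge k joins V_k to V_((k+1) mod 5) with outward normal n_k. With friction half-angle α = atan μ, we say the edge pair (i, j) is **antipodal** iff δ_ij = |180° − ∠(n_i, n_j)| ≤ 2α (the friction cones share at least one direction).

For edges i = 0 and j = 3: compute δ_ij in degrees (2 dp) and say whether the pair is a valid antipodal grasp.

δ = 10.84°, valid

α = atan 0.1 = 5.71°;  2α = 11.42°
edge 0: e_0 = (+1.41, -0.17);  n_0 = (-0.1197, -0.9928)
edge 3: e_3 = (-4.18, -0.29);  n_3 = (-0.0692, +0.9976)
∠(n_0, n_3) = 169.16°
δ = |180° − 169.16°| = 10.84°
10.84° ≤ 2α = 11.42°  →  valid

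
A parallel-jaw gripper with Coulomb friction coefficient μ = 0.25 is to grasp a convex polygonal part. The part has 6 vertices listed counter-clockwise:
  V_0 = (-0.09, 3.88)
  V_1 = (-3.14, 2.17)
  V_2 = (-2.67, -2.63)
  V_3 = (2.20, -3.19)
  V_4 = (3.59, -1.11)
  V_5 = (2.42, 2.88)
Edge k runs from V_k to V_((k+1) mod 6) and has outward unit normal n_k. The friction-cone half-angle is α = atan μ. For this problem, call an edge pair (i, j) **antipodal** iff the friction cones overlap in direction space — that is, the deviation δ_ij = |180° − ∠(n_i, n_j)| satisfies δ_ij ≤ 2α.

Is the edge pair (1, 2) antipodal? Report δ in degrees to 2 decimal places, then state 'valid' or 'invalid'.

δ = 102.15°, invalid

α = atan 0.25 = 14.04°;  2α = 28.07°
edge 1: e_1 = (+0.47, -4.80);  n_1 = (-0.9952, -0.0975)
edge 2: e_2 = (+4.87, -0.56);  n_2 = (-0.1142, -0.9935)
∠(n_1, n_2) = 77.85°
δ = |180° − 77.85°| = 102.15°
102.15° > 2α = 28.07°  →  invalid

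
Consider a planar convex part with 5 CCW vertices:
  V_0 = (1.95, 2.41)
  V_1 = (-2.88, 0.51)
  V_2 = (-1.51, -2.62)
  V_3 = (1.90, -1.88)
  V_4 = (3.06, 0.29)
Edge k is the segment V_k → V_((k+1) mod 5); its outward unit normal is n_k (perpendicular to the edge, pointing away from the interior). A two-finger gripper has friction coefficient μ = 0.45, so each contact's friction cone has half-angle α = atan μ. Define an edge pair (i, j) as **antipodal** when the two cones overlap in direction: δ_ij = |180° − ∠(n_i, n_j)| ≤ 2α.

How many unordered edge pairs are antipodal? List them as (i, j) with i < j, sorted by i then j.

α = atan 0.45 = 24.23°;  2α = 48.46°
n_0 = (-0.3661, +0.9306)
n_1 = (-0.9161, -0.4010)
n_2 = (+0.2121, -0.9773)
n_3 = (+0.8819, -0.4714)
n_4 = (+0.8859, +0.4639)
  (0,1): δ = 87.83°  ·
  (0,2): δ = 9.23°  ✓
  (0,3): δ = 40.40°  ✓
  (0,4): δ = 96.16°  ·
  (1,2): δ = 101.40°  ·
  (1,3): δ = 51.77°  ·
  (1,4): δ = 4.00°  ✓
  (2,3): δ = 130.37°  ·
  (2,4): δ = 74.61°  ·
  (3,4): δ = 124.24°  ·
antipodal pairs: 3

count = 3; pairs: (0,2), (0,3), (1,4)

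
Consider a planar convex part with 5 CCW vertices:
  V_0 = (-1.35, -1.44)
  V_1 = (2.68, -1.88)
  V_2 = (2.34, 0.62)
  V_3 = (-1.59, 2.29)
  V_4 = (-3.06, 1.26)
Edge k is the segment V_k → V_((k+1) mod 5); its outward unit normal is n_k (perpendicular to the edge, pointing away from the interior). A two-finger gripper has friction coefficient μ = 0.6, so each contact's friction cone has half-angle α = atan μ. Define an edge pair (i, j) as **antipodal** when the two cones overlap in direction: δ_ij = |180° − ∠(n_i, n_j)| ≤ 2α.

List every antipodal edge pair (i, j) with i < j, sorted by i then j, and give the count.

count = 4; pairs: (0,2), (0,3), (1,4), (2,4)

α = atan 0.6 = 30.96°;  2α = 61.93°
n_0 = (-0.1085, -0.9941)
n_1 = (+0.9909, +0.1348)
n_2 = (+0.3911, +0.9204)
n_3 = (-0.5738, +0.8190)
n_4 = (-0.8448, -0.5351)
  (0,1): δ = 76.02°  ·
  (0,2): δ = 16.79°  ✓
  (0,3): δ = 41.25°  ✓
  (0,4): δ = 128.58°  ·
  (1,2): δ = 120.77°  ·
  (1,3): δ = 62.73°  ·
  (1,4): δ = 24.60°  ✓
  (2,3): δ = 121.96°  ·
  (2,4): δ = 34.63°  ✓
  (3,4): δ = 92.67°  ·
antipodal pairs: 4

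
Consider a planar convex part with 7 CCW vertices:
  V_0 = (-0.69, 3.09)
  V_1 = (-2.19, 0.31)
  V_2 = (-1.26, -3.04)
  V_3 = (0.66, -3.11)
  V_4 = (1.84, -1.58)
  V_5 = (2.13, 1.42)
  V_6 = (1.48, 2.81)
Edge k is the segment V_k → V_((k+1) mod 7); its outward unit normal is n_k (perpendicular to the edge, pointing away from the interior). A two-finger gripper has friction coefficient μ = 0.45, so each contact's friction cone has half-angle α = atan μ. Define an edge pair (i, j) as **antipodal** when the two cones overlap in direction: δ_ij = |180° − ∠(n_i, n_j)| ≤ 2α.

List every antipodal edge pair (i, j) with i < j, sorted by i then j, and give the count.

α = atan 0.45 = 24.23°;  2α = 48.46°
n_0 = (-0.8801, +0.4749)
n_1 = (-0.9636, -0.2675)
n_2 = (-0.0364, -0.9993)
n_3 = (+0.7919, -0.6107)
n_4 = (+0.9954, -0.0962)
n_5 = (+0.9058, +0.4236)
n_6 = (+0.1280, +0.9918)
  (0,1): δ = 136.13°  ·
  (0,2): δ = 63.74°  ·
  (0,3): δ = 9.29°  ✓
  (0,4): δ = 22.83°  ✓
  (0,5): δ = 53.41°  ·
  (0,6): δ = 111.00°  ·
  (1,2): δ = 107.60°  ·
  (1,3): δ = 53.16°  ·
  (1,4): δ = 21.04°  ✓
  (1,5): δ = 9.55°  ✓
  (1,6): δ = 67.13°  ·
  (2,3): δ = 125.55°  ·
  (2,4): δ = 93.43°  ·
  (2,5): δ = 62.85°  ·
  (2,6): δ = 5.26°  ✓
  (3,4): δ = 147.88°  ·
  (3,5): δ = 117.30°  ·
  (3,6): δ = 59.71°  ·
  (4,5): δ = 149.42°  ·
  (4,6): δ = 91.83°  ·
  (5,6): δ = 122.41°  ·
antipodal pairs: 5

count = 5; pairs: (0,3), (0,4), (1,4), (1,5), (2,6)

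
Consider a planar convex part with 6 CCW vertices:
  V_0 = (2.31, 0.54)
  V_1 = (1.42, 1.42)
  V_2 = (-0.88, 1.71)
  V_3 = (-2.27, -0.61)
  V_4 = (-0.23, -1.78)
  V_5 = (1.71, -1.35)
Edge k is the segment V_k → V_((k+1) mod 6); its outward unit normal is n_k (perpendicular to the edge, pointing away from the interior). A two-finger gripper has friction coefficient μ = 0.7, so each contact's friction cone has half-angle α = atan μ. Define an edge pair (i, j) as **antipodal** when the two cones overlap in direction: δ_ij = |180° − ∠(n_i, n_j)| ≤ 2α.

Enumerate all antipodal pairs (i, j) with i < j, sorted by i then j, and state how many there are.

count = 6; pairs: (0,3), (0,4), (1,3), (1,4), (2,4), (2,5)

α = atan 0.7 = 34.99°;  2α = 69.98°
n_0 = (+0.7031, +0.7111)
n_1 = (+0.1251, +0.9921)
n_2 = (-0.8578, +0.5140)
n_3 = (-0.4975, -0.8675)
n_4 = (+0.2164, -0.9763)
n_5 = (+0.9531, -0.3026)
  (0,1): δ = 142.51°  ·
  (0,2): δ = 76.25°  ·
  (0,3): δ = 14.84°  ✓
  (0,4): δ = 57.17°  ✓
  (0,5): δ = 117.06°  ·
  (1,2): δ = 113.74°  ·
  (1,3): δ = 22.65°  ✓
  (1,4): δ = 19.68°  ✓
  (1,5): δ = 79.57°  ·
  (2,3): δ = 88.91°  ·
  (2,4): δ = 46.58°  ✓
  (2,5): δ = 13.31°  ✓
  (3,4): δ = 137.67°  ·
  (3,5): δ = 77.78°  ·
  (4,5): δ = 120.11°  ·
antipodal pairs: 6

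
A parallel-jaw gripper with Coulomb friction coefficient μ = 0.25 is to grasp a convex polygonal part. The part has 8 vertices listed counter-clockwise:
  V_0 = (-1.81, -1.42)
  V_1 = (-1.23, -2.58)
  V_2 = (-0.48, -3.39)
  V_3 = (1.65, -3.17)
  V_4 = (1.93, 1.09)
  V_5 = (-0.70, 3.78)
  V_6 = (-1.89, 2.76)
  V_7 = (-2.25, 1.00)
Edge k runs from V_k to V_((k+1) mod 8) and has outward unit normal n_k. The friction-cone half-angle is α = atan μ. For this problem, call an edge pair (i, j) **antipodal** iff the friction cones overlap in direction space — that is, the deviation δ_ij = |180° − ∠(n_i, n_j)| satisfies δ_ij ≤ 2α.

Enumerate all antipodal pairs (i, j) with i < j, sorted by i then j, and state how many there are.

count = 4; pairs: (0,4), (1,4), (3,6), (3,7)

α = atan 0.25 = 14.04°;  2α = 28.07°
n_0 = (-0.8944, -0.4472)
n_1 = (-0.7338, -0.6794)
n_2 = (+0.1027, -0.9947)
n_3 = (+0.9978, -0.0656)
n_4 = (+0.7150, +0.6991)
n_5 = (-0.6508, +0.7593)
n_6 = (-0.9797, +0.2004)
n_7 = (-0.9839, -0.1789)
  (0,1): δ = 163.77°  ·
  (0,2): δ = 110.67°  ·
  (0,3): δ = 30.33°  ·
  (0,4): δ = 17.79°  ✓
  (0,5): δ = 104.04°  ·
  (0,6): δ = 141.87°  ·
  (0,7): δ = 163.74°  ·
  (1,2): δ = 126.90°  ·
  (1,3): δ = 46.56°  ·
  (1,4): δ = 1.56°  ✓
  (1,5): δ = 87.80°  ·
  (1,6): δ = 125.64°  ·
  (1,7): δ = 147.51°  ·
  (2,3): δ = 99.66°  ·
  (2,4): δ = 51.54°  ·
  (2,5): δ = 34.70°  ·
  (2,6): δ = 72.54°  ·
  (2,7): δ = 94.41°  ·
  (3,4): δ = 131.89°  ·
  (3,5): δ = 45.64°  ·
  (3,6): δ = 7.80°  ✓
  (3,7): δ = 14.07°  ✓
  (4,5): δ = 93.75°  ·
  (4,6): δ = 55.91°  ·
  (4,7): δ = 34.05°  ·
  (5,6): δ = 142.16°  ·
  (5,7): δ = 120.30°  ·
  (6,7): δ = 158.14°  ·
antipodal pairs: 4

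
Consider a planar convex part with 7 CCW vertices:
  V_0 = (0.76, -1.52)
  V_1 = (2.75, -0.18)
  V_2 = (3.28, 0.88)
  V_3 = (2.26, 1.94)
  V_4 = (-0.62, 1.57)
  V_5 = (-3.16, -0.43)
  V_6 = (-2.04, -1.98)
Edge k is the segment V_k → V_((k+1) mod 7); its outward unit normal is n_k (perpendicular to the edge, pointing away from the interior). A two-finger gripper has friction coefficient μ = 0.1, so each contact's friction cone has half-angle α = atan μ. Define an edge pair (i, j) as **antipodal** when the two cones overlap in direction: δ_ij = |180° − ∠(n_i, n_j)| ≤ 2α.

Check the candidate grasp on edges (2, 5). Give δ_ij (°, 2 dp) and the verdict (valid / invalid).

α = atan 0.1 = 5.71°;  2α = 11.42°
edge 2: e_2 = (-1.02, +1.06);  n_2 = (+0.7206, +0.6934)
edge 5: e_5 = (+1.12, -1.55);  n_5 = (-0.8105, -0.5857)
∠(n_2, n_5) = 171.95°
δ = |180° − 171.95°| = 8.05°
8.05° ≤ 2α = 11.42°  →  valid

δ = 8.05°, valid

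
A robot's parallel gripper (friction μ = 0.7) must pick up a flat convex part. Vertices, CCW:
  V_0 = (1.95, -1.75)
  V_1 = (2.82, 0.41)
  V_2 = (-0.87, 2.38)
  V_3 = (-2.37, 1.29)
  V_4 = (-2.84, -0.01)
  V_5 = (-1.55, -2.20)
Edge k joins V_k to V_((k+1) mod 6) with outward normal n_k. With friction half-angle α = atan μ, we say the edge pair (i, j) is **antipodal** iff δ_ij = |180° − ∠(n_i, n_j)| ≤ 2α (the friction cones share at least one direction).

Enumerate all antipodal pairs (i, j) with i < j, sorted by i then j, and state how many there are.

α = atan 0.7 = 34.99°;  2α = 69.98°
n_0 = (+0.9276, -0.3736)
n_1 = (+0.4710, +0.8822)
n_2 = (-0.5879, +0.8090)
n_3 = (-0.9404, +0.3400)
n_4 = (-0.8616, -0.5075)
n_5 = (+0.1275, -0.9918)
  (0,1): δ = 96.16°  ·
  (0,2): δ = 32.06°  ✓
  (0,3): δ = 2.06°  ✓
  (0,4): δ = 52.44°  ✓
  (0,5): δ = 119.26°  ·
  (1,2): δ = 115.90°  ·
  (1,3): δ = 81.78°  ·
  (1,4): δ = 31.40°  ✓
  (1,5): δ = 35.42°  ✓
  (2,3): δ = 145.88°  ·
  (2,4): δ = 95.50°  ·
  (2,5): δ = 28.68°  ✓
  (3,4): δ = 129.62°  ·
  (3,5): δ = 62.80°  ✓
  (4,5): δ = 113.17°  ·
antipodal pairs: 7

count = 7; pairs: (0,2), (0,3), (0,4), (1,4), (1,5), (2,5), (3,5)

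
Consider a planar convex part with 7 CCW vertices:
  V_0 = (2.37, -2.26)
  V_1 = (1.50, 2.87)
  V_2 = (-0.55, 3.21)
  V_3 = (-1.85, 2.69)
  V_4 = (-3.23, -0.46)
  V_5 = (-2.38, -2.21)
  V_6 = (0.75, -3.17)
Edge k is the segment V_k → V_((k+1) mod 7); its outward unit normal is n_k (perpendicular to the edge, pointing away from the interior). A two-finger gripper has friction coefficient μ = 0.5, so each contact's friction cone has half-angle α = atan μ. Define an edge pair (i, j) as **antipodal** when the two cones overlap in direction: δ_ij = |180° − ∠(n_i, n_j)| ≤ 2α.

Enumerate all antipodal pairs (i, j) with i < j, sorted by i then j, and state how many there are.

count = 7; pairs: (0,3), (0,4), (1,5), (1,6), (2,5), (2,6), (3,6)

α = atan 0.5 = 26.57°;  2α = 53.13°
n_0 = (+0.9859, +0.1672)
n_1 = (+0.1636, +0.9865)
n_2 = (-0.3714, +0.9285)
n_3 = (-0.9160, +0.4013)
n_4 = (-0.8995, -0.4369)
n_5 = (-0.2932, -0.9560)
n_6 = (+0.4898, -0.8719)
  (0,1): δ = 109.04°  ·
  (0,2): δ = 77.82°  ·
  (0,3): δ = 33.28°  ✓
  (0,4): δ = 16.28°  ✓
  (0,5): δ = 63.32°  ·
  (0,6): δ = 109.70°  ·
  (1,2): δ = 148.78°  ·
  (1,3): δ = 104.24°  ·
  (1,4): δ = 54.68°  ·
  (1,5): δ = 7.63°  ✓
  (1,6): δ = 38.74°  ✓
  (2,3): δ = 135.46°  ·
  (2,4): δ = 85.89°  ·
  (2,5): δ = 38.85°  ✓
  (2,6): δ = 7.52°  ✓
  (3,4): δ = 130.44°  ·
  (3,5): δ = 83.39°  ·
  (3,6): δ = 37.02°  ✓
  (4,5): δ = 132.96°  ·
  (4,6): δ = 86.58°  ·
  (5,6): δ = 133.62°  ·
antipodal pairs: 7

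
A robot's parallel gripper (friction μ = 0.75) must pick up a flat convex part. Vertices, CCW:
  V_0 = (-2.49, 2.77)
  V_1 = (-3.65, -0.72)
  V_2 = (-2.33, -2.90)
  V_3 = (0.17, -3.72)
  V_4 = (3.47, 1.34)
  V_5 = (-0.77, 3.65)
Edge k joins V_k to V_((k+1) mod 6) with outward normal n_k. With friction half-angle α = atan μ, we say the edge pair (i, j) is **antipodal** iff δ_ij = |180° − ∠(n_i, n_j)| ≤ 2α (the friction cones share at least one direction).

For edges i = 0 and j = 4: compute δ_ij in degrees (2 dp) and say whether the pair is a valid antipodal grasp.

δ = 79.80°, invalid

α = atan 0.75 = 36.87°;  2α = 73.74°
edge 0: e_0 = (-1.16, -3.49);  n_0 = (-0.9490, +0.3154)
edge 4: e_4 = (-4.24, +2.31);  n_4 = (+0.4784, +0.8781)
∠(n_0, n_4) = 100.20°
δ = |180° − 100.20°| = 79.80°
79.80° > 2α = 73.74°  →  invalid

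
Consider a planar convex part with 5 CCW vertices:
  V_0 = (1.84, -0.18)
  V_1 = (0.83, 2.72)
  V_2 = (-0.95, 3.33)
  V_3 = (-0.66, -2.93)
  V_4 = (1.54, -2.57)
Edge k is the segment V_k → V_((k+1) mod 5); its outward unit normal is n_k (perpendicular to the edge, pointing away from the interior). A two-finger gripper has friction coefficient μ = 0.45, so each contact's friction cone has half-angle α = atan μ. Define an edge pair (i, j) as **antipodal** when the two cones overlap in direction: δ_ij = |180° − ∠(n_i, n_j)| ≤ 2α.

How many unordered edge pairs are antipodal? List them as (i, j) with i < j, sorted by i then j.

count = 3; pairs: (0,2), (1,3), (2,4)

α = atan 0.45 = 24.23°;  2α = 48.46°
n_0 = (+0.9444, +0.3289)
n_1 = (+0.3242, +0.9460)
n_2 = (-0.9989, -0.0463)
n_3 = (+0.1615, -0.9869)
n_4 = (+0.9922, -0.1245)
  (0,1): δ = 128.12°  ·
  (0,2): δ = 16.55°  ✓
  (0,3): δ = 80.09°  ·
  (0,4): δ = 153.64°  ·
  (1,2): δ = 68.43°  ·
  (1,3): δ = 28.21°  ✓
  (1,4): δ = 101.76°  ·
  (2,3): δ = 83.36°  ·
  (2,4): δ = 9.81°  ✓
  (3,4): δ = 106.45°  ·
antipodal pairs: 3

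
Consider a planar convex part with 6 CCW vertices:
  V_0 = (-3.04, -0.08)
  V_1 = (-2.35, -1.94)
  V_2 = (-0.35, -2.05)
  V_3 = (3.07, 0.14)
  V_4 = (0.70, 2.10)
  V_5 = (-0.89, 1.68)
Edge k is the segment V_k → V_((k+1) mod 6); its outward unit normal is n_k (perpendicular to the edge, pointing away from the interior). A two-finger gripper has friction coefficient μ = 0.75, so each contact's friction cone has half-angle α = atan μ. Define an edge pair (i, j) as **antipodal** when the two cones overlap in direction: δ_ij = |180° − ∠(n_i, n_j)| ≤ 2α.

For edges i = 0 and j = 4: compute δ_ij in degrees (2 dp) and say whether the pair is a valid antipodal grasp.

α = atan 0.75 = 36.87°;  2α = 73.74°
edge 0: e_0 = (+0.69, -1.86);  n_0 = (-0.9376, -0.3478)
edge 4: e_4 = (-1.59, -0.42);  n_4 = (-0.2554, +0.9668)
∠(n_0, n_4) = 95.56°
δ = |180° − 95.56°| = 84.44°
84.44° > 2α = 73.74°  →  invalid

δ = 84.44°, invalid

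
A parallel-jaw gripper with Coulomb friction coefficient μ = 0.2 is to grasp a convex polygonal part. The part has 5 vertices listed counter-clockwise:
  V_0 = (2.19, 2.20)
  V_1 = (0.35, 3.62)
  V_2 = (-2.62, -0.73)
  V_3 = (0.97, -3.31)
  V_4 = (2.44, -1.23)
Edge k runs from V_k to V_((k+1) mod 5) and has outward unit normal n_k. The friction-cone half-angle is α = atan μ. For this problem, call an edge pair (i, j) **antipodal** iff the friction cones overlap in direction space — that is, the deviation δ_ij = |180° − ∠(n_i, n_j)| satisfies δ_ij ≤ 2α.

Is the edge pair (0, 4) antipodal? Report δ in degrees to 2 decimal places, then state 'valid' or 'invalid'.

α = atan 0.2 = 11.31°;  2α = 22.62°
edge 0: e_0 = (-1.84, +1.42);  n_0 = (+0.6110, +0.7917)
edge 4: e_4 = (-0.25, +3.43);  n_4 = (+0.9974, +0.0727)
∠(n_0, n_4) = 48.17°
δ = |180° − 48.17°| = 131.83°
131.83° > 2α = 22.62°  →  invalid

δ = 131.83°, invalid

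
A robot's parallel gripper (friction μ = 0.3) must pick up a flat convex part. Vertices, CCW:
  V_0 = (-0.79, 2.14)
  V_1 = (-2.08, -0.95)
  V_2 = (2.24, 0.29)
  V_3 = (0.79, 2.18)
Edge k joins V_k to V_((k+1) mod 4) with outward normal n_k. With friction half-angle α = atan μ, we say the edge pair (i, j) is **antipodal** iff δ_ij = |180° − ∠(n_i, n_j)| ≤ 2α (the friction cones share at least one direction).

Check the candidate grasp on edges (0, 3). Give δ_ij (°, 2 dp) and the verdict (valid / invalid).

α = atan 0.3 = 16.70°;  2α = 33.40°
edge 0: e_0 = (-1.29, -3.09);  n_0 = (-0.9228, +0.3853)
edge 3: e_3 = (-1.58, -0.04);  n_3 = (-0.0253, +0.9997)
∠(n_0, n_3) = 65.89°
δ = |180° − 65.89°| = 114.11°
114.11° > 2α = 33.40°  →  invalid

δ = 114.11°, invalid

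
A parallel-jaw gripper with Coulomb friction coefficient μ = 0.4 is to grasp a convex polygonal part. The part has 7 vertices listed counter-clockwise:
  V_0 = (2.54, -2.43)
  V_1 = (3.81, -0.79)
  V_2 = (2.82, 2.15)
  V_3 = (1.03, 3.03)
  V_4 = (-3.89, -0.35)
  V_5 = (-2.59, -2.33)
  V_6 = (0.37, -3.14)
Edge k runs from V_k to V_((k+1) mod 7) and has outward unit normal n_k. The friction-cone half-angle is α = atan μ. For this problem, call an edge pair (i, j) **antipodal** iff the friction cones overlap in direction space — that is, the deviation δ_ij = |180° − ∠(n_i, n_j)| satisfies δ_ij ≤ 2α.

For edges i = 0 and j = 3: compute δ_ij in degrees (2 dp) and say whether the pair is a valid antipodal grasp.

δ = 17.76°, valid

α = atan 0.4 = 21.80°;  2α = 43.60°
edge 0: e_0 = (+1.27, +1.64);  n_0 = (+0.7906, -0.6123)
edge 3: e_3 = (-4.92, -3.38);  n_3 = (-0.5662, +0.8242)
∠(n_0, n_3) = 162.24°
δ = |180° − 162.24°| = 17.76°
17.76° ≤ 2α = 43.60°  →  valid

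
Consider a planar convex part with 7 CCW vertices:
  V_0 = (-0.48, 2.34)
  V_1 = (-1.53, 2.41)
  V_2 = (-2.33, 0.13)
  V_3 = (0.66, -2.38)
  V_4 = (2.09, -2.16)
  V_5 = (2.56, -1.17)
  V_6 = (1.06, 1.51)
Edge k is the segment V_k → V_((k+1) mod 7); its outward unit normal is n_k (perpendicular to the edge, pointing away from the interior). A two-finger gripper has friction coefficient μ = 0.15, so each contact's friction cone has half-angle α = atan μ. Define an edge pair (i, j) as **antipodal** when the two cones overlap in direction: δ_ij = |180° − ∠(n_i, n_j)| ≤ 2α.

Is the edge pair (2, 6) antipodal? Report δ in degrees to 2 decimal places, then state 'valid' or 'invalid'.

δ = 11.69°, valid

α = atan 0.15 = 8.53°;  2α = 17.06°
edge 2: e_2 = (+2.99, -2.51);  n_2 = (-0.6430, -0.7659)
edge 6: e_6 = (-1.54, +0.83);  n_6 = (+0.4744, +0.8803)
∠(n_2, n_6) = 168.31°
δ = |180° − 168.31°| = 11.69°
11.69° ≤ 2α = 17.06°  →  valid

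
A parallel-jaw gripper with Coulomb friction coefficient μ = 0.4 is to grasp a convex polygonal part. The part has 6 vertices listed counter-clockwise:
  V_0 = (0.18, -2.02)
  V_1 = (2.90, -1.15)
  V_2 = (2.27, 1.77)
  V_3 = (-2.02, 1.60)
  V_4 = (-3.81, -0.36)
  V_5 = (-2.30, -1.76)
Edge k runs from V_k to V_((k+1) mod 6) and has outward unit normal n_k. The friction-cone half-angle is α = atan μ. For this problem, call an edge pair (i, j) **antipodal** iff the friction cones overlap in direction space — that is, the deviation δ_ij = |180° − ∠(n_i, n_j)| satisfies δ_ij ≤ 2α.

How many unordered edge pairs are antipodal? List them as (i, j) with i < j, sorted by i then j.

α = atan 0.4 = 21.80°;  2α = 43.60°
n_0 = (+0.3046, -0.9525)
n_1 = (+0.9775, +0.2109)
n_2 = (-0.0396, +0.9992)
n_3 = (-0.7384, +0.6744)
n_4 = (-0.6799, -0.7333)
n_5 = (-0.1043, -0.9945)
  (0,1): δ = 95.56°  ·
  (0,2): δ = 15.47°  ✓
  (0,3): δ = 29.86°  ✓
  (0,4): δ = 119.43°  ·
  (0,5): δ = 156.28°  ·
  (1,2): δ = 99.91°  ·
  (1,3): δ = 54.58°  ·
  (1,4): δ = 34.99°  ✓
  (1,5): δ = 71.84°  ·
  (2,3): δ = 134.67°  ·
  (2,4): δ = 45.10°  ·
  (2,5): δ = 8.25°  ✓
  (3,4): δ = 90.43°  ·
  (3,5): δ = 53.58°  ·
  (4,5): δ = 143.15°  ·
antipodal pairs: 4

count = 4; pairs: (0,2), (0,3), (1,4), (2,5)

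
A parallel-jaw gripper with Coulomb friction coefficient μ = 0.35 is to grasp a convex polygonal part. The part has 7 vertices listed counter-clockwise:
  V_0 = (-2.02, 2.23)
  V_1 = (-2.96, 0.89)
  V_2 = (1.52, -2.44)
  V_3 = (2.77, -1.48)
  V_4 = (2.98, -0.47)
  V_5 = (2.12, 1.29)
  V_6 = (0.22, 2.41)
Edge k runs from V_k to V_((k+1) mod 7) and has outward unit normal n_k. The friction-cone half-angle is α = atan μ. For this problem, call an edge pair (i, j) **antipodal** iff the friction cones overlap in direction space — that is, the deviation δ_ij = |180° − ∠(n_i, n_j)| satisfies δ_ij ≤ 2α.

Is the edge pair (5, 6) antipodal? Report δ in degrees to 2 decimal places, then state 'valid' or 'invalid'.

δ = 144.89°, invalid

α = atan 0.35 = 19.29°;  2α = 38.58°
edge 5: e_5 = (-1.90, +1.12);  n_5 = (+0.5078, +0.8615)
edge 6: e_6 = (-2.24, -0.18);  n_6 = (-0.0801, +0.9968)
∠(n_5, n_6) = 35.11°
δ = |180° − 35.11°| = 144.89°
144.89° > 2α = 38.58°  →  invalid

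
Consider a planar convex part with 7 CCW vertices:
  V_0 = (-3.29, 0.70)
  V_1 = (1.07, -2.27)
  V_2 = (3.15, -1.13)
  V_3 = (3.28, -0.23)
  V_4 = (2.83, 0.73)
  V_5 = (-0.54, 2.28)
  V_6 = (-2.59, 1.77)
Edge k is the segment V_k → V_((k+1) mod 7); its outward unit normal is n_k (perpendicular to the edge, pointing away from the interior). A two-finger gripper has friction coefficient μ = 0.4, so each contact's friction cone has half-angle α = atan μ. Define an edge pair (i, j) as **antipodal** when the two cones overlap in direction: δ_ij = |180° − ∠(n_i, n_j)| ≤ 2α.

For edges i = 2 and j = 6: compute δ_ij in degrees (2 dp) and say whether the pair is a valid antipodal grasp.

α = atan 0.4 = 21.80°;  2α = 43.60°
edge 2: e_2 = (+0.13, +0.90);  n_2 = (+0.9897, -0.1430)
edge 6: e_6 = (-0.70, -1.07);  n_6 = (-0.8368, +0.5475)
∠(n_2, n_6) = 155.03°
δ = |180° − 155.03°| = 24.97°
24.97° ≤ 2α = 43.60°  →  valid

δ = 24.97°, valid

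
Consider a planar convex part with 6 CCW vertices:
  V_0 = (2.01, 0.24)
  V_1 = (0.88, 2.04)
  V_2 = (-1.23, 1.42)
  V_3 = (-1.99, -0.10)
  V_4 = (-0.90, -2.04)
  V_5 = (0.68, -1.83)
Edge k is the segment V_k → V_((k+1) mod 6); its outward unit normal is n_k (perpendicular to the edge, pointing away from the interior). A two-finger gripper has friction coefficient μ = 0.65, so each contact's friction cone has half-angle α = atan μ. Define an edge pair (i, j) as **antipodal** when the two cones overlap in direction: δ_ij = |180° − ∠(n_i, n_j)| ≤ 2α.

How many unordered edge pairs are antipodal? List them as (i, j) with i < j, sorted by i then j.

count = 8; pairs: (0,2), (0,3), (0,4), (1,4), (1,5), (2,4), (2,5), (3,5)

α = atan 0.65 = 33.02°;  2α = 66.05°
n_0 = (+0.8469, +0.5317)
n_1 = (-0.2819, +0.9594)
n_2 = (-0.8944, +0.4472)
n_3 = (-0.8718, -0.4898)
n_4 = (+0.1318, -0.9913)
n_5 = (+0.8413, -0.5406)
  (0,1): δ = 105.74°  ·
  (0,2): δ = 58.68°  ✓
  (0,3): δ = 2.79°  ✓
  (0,4): δ = 65.45°  ✓
  (0,5): δ = 115.16°  ·
  (1,2): δ = 132.94°  ·
  (1,3): δ = 77.05°  ·
  (1,4): δ = 8.80°  ✓
  (1,5): δ = 40.90°  ✓
  (2,3): δ = 124.11°  ·
  (2,4): δ = 55.86°  ✓
  (2,5): δ = 6.16°  ✓
  (3,4): δ = 111.76°  ·
  (3,5): δ = 62.05°  ✓
  (4,5): δ = 130.29°  ·
antipodal pairs: 8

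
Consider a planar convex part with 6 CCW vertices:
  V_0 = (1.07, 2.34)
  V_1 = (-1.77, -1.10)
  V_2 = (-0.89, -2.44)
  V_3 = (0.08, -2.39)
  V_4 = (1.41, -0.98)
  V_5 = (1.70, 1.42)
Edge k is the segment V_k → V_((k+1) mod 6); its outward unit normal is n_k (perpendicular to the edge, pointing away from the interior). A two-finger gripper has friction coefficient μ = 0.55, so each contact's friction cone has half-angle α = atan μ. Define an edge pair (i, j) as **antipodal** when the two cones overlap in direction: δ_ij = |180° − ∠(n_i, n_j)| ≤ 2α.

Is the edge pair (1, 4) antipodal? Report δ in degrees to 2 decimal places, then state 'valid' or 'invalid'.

δ = 40.18°, valid

α = atan 0.55 = 28.81°;  2α = 57.62°
edge 1: e_1 = (+0.88, -1.34);  n_1 = (-0.8359, -0.5489)
edge 4: e_4 = (+0.29, +2.40);  n_4 = (+0.9928, -0.1200)
∠(n_1, n_4) = 139.82°
δ = |180° − 139.82°| = 40.18°
40.18° ≤ 2α = 57.62°  →  valid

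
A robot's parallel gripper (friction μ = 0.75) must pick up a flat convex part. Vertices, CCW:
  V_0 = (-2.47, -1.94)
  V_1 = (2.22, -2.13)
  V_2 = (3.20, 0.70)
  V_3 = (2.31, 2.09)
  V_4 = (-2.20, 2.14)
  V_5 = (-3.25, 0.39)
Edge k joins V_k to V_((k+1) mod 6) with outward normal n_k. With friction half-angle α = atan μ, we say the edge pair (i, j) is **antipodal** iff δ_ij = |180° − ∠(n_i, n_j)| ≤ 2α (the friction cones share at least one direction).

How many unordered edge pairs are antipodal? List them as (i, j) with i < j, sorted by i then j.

α = atan 0.75 = 36.87°;  2α = 73.74°
n_0 = (-0.0405, -0.9992)
n_1 = (+0.9449, -0.3272)
n_2 = (+0.8422, +0.5392)
n_3 = (+0.0111, +0.9999)
n_4 = (-0.8575, +0.5145)
n_5 = (-0.9483, -0.3174)
  (0,1): δ = 106.78°  ·
  (0,2): δ = 55.05°  ✓
  (0,3): δ = 1.68°  ✓
  (0,4): δ = 61.36°  ✓
  (0,5): δ = 110.83°  ·
  (1,2): δ = 128.27°  ·
  (1,3): δ = 71.53°  ✓
  (1,4): δ = 11.86°  ✓
  (1,5): δ = 37.61°  ✓
  (2,3): δ = 123.27°  ·
  (2,4): δ = 63.59°  ✓
  (2,5): δ = 14.12°  ✓
  (3,4): δ = 120.33°  ·
  (3,5): δ = 70.86°  ✓
  (4,5): δ = 130.53°  ·
antipodal pairs: 9

count = 9; pairs: (0,2), (0,3), (0,4), (1,3), (1,4), (1,5), (2,4), (2,5), (3,5)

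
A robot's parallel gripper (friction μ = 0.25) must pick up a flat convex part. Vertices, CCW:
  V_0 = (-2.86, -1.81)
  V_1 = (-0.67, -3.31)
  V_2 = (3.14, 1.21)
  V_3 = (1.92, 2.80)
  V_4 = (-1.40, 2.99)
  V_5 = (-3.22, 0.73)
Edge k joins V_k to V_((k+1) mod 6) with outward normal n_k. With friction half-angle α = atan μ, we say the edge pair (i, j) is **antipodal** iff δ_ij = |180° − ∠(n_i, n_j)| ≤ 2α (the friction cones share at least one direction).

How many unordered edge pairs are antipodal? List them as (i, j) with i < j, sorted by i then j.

α = atan 0.25 = 14.04°;  2α = 28.07°
n_0 = (-0.5651, -0.8250)
n_1 = (+0.7646, -0.6445)
n_2 = (+0.7934, +0.6087)
n_3 = (+0.0571, +0.9984)
n_4 = (-0.7788, +0.6272)
n_5 = (-0.9901, -0.1403)
  (0,1): δ = 95.72°  ·
  (0,2): δ = 18.09°  ✓
  (0,3): δ = 31.13°  ·
  (0,4): δ = 85.56°  ·
  (0,5): δ = 132.48°  ·
  (1,2): δ = 102.37°  ·
  (1,3): δ = 53.15°  ·
  (1,4): δ = 1.28°  ✓
  (1,5): δ = 48.20°  ·
  (2,3): δ = 130.77°  ·
  (2,4): δ = 76.34°  ·
  (2,5): δ = 29.43°  ·
  (3,4): δ = 125.57°  ·
  (3,5): δ = 78.66°  ·
  (4,5): δ = 133.09°  ·
antipodal pairs: 2

count = 2; pairs: (0,2), (1,4)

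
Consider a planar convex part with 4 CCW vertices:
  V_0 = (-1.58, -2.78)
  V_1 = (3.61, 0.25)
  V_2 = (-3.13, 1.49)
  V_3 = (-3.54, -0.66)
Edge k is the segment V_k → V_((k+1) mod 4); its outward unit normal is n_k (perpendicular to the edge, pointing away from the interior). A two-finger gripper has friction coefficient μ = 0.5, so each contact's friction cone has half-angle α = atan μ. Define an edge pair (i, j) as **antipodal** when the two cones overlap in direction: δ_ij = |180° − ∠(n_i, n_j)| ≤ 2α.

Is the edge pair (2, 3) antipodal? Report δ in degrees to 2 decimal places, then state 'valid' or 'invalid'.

δ = 126.45°, invalid

α = atan 0.5 = 26.57°;  2α = 53.13°
edge 2: e_2 = (-0.41, -2.15);  n_2 = (-0.9823, +0.1873)
edge 3: e_3 = (+1.96, -2.12);  n_3 = (-0.7343, -0.6789)
∠(n_2, n_3) = 53.55°
δ = |180° − 53.55°| = 126.45°
126.45° > 2α = 53.13°  →  invalid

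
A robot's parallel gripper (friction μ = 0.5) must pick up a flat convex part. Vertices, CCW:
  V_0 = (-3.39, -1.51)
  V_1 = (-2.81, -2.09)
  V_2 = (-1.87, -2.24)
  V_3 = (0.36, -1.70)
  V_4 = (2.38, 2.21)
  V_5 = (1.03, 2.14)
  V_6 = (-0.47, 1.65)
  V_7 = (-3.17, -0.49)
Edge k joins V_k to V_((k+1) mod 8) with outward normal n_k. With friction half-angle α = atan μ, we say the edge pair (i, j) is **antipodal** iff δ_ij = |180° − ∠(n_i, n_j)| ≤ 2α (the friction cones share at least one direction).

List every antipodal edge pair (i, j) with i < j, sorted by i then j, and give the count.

count = 10; pairs: (0,4), (1,4), (1,5), (1,6), (2,4), (2,5), (2,6), (3,5), (3,6), (3,7)

α = atan 0.5 = 26.57°;  2α = 53.13°
n_0 = (-0.7071, -0.7071)
n_1 = (-0.1576, -0.9875)
n_2 = (+0.2354, -0.9719)
n_3 = (+0.8884, -0.4590)
n_4 = (-0.0518, +0.9987)
n_5 = (-0.3105, +0.9506)
n_6 = (-0.6211, +0.7837)
n_7 = (-0.9775, +0.2108)
  (0,1): δ = 144.07°  ·
  (0,2): δ = 121.39°  ·
  (0,3): δ = 72.32°  ·
  (0,4): δ = 47.97°  ✓
  (0,5): δ = 63.09°  ·
  (0,6): δ = 83.40°  ·
  (0,7): δ = 122.83°  ·
  (1,2): δ = 157.32°  ·
  (1,3): δ = 108.26°  ·
  (1,4): δ = 12.03°  ✓
  (1,5): δ = 27.16°  ✓
  (1,6): δ = 47.47°  ✓
  (1,7): δ = 86.90°  ·
  (2,3): δ = 130.93°  ·
  (2,4): δ = 10.64°  ✓
  (2,5): δ = 4.48°  ✓
  (2,6): δ = 24.79°  ✓
  (2,7): δ = 64.22°  ·
  (3,4): δ = 59.71°  ·
  (3,5): δ = 44.59°  ✓
  (3,6): δ = 24.28°  ✓
  (3,7): δ = 15.15°  ✓
  (4,5): δ = 164.88°  ·
  (4,6): δ = 144.57°  ·
  (4,7): δ = 105.14°  ·
  (5,6): δ = 159.69°  ·
  (5,7): δ = 120.26°  ·
  (6,7): δ = 140.57°  ·
antipodal pairs: 10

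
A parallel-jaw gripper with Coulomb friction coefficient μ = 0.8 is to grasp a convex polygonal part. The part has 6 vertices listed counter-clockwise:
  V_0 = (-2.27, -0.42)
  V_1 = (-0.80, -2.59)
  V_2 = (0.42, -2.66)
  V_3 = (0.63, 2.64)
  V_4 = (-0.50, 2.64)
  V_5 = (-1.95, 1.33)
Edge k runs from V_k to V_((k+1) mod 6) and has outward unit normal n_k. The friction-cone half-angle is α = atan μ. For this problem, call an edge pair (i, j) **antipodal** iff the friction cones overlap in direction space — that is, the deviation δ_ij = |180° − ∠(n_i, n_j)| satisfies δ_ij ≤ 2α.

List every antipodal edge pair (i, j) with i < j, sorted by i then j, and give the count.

α = atan 0.8 = 38.66°;  2α = 77.32°
n_0 = (-0.8279, -0.5608)
n_1 = (-0.0573, -0.9984)
n_2 = (+0.9992, -0.0396)
n_3 = (+0.0000, +1.0000)
n_4 = (-0.6704, +0.7420)
n_5 = (-0.9837, +0.1799)
  (0,1): δ = 127.40°  ·
  (0,2): δ = 36.38°  ✓
  (0,3): δ = 55.89°  ✓
  (0,4): δ = 97.98°  ·
  (0,5): δ = 135.52°  ·
  (1,2): δ = 88.99°  ·
  (1,3): δ = 3.28°  ✓
  (1,4): δ = 45.38°  ✓
  (1,5): δ = 82.92°  ·
  (2,3): δ = 87.73°  ·
  (2,4): δ = 45.63°  ✓
  (2,5): δ = 8.09°  ✓
  (3,4): δ = 137.90°  ·
  (3,5): δ = 100.36°  ·
  (4,5): δ = 142.46°  ·
antipodal pairs: 6

count = 6; pairs: (0,2), (0,3), (1,3), (1,4), (2,4), (2,5)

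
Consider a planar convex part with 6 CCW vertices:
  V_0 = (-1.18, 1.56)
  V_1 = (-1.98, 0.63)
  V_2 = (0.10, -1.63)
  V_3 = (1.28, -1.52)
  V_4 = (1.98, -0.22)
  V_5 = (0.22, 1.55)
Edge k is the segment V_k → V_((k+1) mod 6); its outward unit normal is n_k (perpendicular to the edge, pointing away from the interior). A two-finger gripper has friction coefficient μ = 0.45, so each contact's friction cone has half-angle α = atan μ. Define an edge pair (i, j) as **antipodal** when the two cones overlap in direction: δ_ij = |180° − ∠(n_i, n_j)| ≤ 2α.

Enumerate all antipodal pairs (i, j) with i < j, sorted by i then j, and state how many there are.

α = atan 0.45 = 24.23°;  2α = 48.46°
n_0 = (-0.7581, +0.6521)
n_1 = (-0.7358, -0.6772)
n_2 = (+0.0928, -0.9957)
n_3 = (+0.8805, -0.4741)
n_4 = (+0.7091, +0.7051)
n_5 = (+0.0071, +1.0000)
  (0,1): δ = 96.67°  ·
  (0,2): δ = 43.97°  ✓
  (0,3): δ = 12.40°  ✓
  (0,4): δ = 85.54°  ·
  (0,5): δ = 130.29°  ·
  (1,2): δ = 127.30°  ·
  (1,3): δ = 70.93°  ·
  (1,4): δ = 2.21°  ✓
  (1,5): δ = 46.97°  ✓
  (2,3): δ = 123.63°  ·
  (2,4): δ = 50.49°  ·
  (2,5): δ = 5.73°  ✓
  (3,4): δ = 106.86°  ·
  (3,5): δ = 62.11°  ·
  (4,5): δ = 135.25°  ·
antipodal pairs: 5

count = 5; pairs: (0,2), (0,3), (1,4), (1,5), (2,5)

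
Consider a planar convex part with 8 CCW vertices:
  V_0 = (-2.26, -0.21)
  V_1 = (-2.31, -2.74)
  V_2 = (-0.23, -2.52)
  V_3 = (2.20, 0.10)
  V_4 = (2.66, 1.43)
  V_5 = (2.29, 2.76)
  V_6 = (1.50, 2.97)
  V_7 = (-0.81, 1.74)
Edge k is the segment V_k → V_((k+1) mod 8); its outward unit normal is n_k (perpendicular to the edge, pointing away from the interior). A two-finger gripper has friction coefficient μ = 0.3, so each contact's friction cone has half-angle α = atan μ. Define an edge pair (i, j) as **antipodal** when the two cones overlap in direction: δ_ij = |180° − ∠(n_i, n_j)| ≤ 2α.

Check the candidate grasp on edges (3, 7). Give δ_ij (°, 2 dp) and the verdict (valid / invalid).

δ = 17.56°, valid

α = atan 0.3 = 16.70°;  2α = 33.40°
edge 3: e_3 = (+0.46, +1.33);  n_3 = (+0.9451, -0.3269)
edge 7: e_7 = (-1.45, -1.95);  n_7 = (-0.8025, +0.5967)
∠(n_3, n_7) = 162.44°
δ = |180° − 162.44°| = 17.56°
17.56° ≤ 2α = 33.40°  →  valid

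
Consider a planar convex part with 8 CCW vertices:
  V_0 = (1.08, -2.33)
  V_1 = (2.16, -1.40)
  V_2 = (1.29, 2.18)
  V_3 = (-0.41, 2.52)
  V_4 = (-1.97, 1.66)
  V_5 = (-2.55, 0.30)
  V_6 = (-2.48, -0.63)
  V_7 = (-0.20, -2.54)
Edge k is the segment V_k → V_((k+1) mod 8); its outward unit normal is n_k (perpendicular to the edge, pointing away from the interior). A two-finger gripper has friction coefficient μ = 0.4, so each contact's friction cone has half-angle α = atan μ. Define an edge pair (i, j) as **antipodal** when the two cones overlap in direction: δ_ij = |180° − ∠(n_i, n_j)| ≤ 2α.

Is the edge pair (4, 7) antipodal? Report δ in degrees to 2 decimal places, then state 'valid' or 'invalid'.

α = atan 0.4 = 21.80°;  2α = 43.60°
edge 4: e_4 = (-0.58, -1.36);  n_4 = (-0.9198, +0.3923)
edge 7: e_7 = (+1.28, +0.21);  n_7 = (+0.1619, -0.9868)
∠(n_4, n_7) = 122.41°
δ = |180° − 122.41°| = 57.59°
57.59° > 2α = 43.60°  →  invalid

δ = 57.59°, invalid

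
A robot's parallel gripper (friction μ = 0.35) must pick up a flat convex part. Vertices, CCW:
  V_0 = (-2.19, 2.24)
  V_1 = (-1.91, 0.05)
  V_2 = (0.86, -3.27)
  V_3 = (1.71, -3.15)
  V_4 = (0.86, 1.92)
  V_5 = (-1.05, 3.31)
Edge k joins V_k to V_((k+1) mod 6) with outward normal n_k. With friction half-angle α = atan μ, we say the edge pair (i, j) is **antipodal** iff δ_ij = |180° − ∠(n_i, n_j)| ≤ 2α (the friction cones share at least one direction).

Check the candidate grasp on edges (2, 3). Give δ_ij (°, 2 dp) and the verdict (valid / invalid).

α = atan 0.35 = 19.29°;  2α = 38.58°
edge 2: e_2 = (+0.85, +0.12);  n_2 = (+0.1398, -0.9902)
edge 3: e_3 = (-0.85, +5.07);  n_3 = (+0.9862, +0.1653)
∠(n_2, n_3) = 91.48°
δ = |180° − 91.48°| = 88.52°
88.52° > 2α = 38.58°  →  invalid

δ = 88.52°, invalid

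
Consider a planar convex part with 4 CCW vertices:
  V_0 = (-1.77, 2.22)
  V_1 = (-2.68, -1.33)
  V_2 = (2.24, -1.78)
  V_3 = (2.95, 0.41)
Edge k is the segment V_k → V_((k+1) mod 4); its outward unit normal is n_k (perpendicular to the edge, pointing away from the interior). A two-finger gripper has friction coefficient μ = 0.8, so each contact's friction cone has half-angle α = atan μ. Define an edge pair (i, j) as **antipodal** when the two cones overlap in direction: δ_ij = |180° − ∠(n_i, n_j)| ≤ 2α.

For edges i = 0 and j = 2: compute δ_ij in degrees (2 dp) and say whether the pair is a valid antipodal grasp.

δ = 3.59°, valid

α = atan 0.8 = 38.66°;  2α = 77.32°
edge 0: e_0 = (-0.91, -3.55);  n_0 = (-0.9687, +0.2483)
edge 2: e_2 = (+0.71, +2.19);  n_2 = (+0.9513, -0.3084)
∠(n_0, n_2) = 176.41°
δ = |180° − 176.41°| = 3.59°
3.59° ≤ 2α = 77.32°  →  valid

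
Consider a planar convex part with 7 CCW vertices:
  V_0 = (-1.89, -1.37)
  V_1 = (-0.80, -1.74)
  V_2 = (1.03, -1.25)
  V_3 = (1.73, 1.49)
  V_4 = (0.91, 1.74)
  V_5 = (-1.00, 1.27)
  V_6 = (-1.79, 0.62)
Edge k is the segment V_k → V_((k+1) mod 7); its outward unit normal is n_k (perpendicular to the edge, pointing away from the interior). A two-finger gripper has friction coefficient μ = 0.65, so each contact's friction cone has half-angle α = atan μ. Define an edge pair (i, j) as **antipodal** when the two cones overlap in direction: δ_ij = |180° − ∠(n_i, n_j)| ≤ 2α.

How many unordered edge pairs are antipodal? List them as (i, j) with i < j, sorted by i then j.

count = 9; pairs: (0,3), (0,4), (0,5), (1,3), (1,4), (1,5), (2,4), (2,5), (2,6)

α = atan 0.65 = 33.02°;  2α = 66.05°
n_0 = (-0.3214, -0.9469)
n_1 = (+0.2586, -0.9660)
n_2 = (+0.9689, -0.2475)
n_3 = (+0.2916, +0.9565)
n_4 = (-0.2389, +0.9710)
n_5 = (-0.6354, +0.7722)
n_6 = (-0.9987, +0.0502)
  (0,1): δ = 146.26°  ·
  (0,2): δ = 85.58°  ·
  (0,3): δ = 1.79°  ✓
  (0,4): δ = 32.57°  ✓
  (0,5): δ = 58.20°  ✓
  (0,6): δ = 105.87°  ·
  (1,2): δ = 119.32°  ·
  (1,3): δ = 31.95°  ✓
  (1,4): δ = 1.17°  ✓
  (1,5): δ = 24.46°  ✓
  (1,6): δ = 72.13°  ·
  (2,3): δ = 92.62°  ·
  (2,4): δ = 61.84°  ✓
  (2,5): δ = 36.22°  ✓
  (2,6): δ = 11.45°  ✓
  (3,4): δ = 149.22°  ·
  (3,5): δ = 123.60°  ·
  (3,6): δ = 75.92°  ·
  (4,5): δ = 154.38°  ·
  (4,6): δ = 106.70°  ·
  (5,6): δ = 132.32°  ·
antipodal pairs: 9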